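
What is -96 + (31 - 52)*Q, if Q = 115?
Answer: -2511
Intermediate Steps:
-96 + (31 - 52)*Q = -96 + (31 - 52)*115 = -96 - 21*115 = -96 - 2415 = -2511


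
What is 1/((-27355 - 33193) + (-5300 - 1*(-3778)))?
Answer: -1/62070 ≈ -1.6111e-5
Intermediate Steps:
1/((-27355 - 33193) + (-5300 - 1*(-3778))) = 1/(-60548 + (-5300 + 3778)) = 1/(-60548 - 1522) = 1/(-62070) = -1/62070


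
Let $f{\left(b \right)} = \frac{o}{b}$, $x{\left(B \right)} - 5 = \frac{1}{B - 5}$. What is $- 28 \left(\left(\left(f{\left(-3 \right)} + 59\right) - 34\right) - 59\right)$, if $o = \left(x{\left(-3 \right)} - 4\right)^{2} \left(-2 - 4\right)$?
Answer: $\frac{7273}{8} \approx 909.13$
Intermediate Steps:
$x{\left(B \right)} = 5 + \frac{1}{-5 + B}$ ($x{\left(B \right)} = 5 + \frac{1}{B - 5} = 5 + \frac{1}{-5 + B}$)
$o = - \frac{147}{32}$ ($o = \left(\frac{-24 + 5 \left(-3\right)}{-5 - 3} - 4\right)^{2} \left(-2 - 4\right) = \left(\frac{-24 - 15}{-8} - 4\right)^{2} \left(-6\right) = \left(\left(- \frac{1}{8}\right) \left(-39\right) - 4\right)^{2} \left(-6\right) = \left(\frac{39}{8} - 4\right)^{2} \left(-6\right) = \left(\frac{7}{8}\right)^{2} \left(-6\right) = \frac{49}{64} \left(-6\right) = - \frac{147}{32} \approx -4.5938$)
$f{\left(b \right)} = - \frac{147}{32 b}$
$- 28 \left(\left(\left(f{\left(-3 \right)} + 59\right) - 34\right) - 59\right) = - 28 \left(\left(\left(- \frac{147}{32 \left(-3\right)} + 59\right) - 34\right) - 59\right) = - 28 \left(\left(\left(\left(- \frac{147}{32}\right) \left(- \frac{1}{3}\right) + 59\right) - 34\right) - 59\right) = - 28 \left(\left(\left(\frac{49}{32} + 59\right) - 34\right) - 59\right) = - 28 \left(\left(\frac{1937}{32} - 34\right) - 59\right) = - 28 \left(\frac{849}{32} - 59\right) = \left(-28\right) \left(- \frac{1039}{32}\right) = \frac{7273}{8}$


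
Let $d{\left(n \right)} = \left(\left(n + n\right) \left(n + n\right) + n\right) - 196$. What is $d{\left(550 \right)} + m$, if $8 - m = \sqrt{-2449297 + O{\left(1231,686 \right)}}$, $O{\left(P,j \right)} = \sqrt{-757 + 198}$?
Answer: $1210362 - \sqrt{-2449297 + i \sqrt{559}} \approx 1.2104 \cdot 10^{6} - 1565.0 i$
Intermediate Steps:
$O{\left(P,j \right)} = i \sqrt{559}$ ($O{\left(P,j \right)} = \sqrt{-559} = i \sqrt{559}$)
$d{\left(n \right)} = -196 + n + 4 n^{2}$ ($d{\left(n \right)} = \left(2 n 2 n + n\right) - 196 = \left(4 n^{2} + n\right) - 196 = \left(n + 4 n^{2}\right) - 196 = -196 + n + 4 n^{2}$)
$m = 8 - \sqrt{-2449297 + i \sqrt{559}} \approx 7.9924 - 1565.0 i$
$d{\left(550 \right)} + m = \left(-196 + 550 + 4 \cdot 550^{2}\right) + \left(8 - \sqrt{-2449297 + i \sqrt{559}}\right) = \left(-196 + 550 + 4 \cdot 302500\right) + \left(8 - \sqrt{-2449297 + i \sqrt{559}}\right) = \left(-196 + 550 + 1210000\right) + \left(8 - \sqrt{-2449297 + i \sqrt{559}}\right) = 1210354 + \left(8 - \sqrt{-2449297 + i \sqrt{559}}\right) = 1210362 - \sqrt{-2449297 + i \sqrt{559}}$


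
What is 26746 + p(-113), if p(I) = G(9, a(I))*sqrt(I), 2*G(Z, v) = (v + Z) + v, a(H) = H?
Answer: 26746 - 217*I*sqrt(113)/2 ≈ 26746.0 - 1153.4*I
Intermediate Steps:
G(Z, v) = v + Z/2 (G(Z, v) = ((v + Z) + v)/2 = ((Z + v) + v)/2 = (Z + 2*v)/2 = v + Z/2)
p(I) = sqrt(I)*(9/2 + I) (p(I) = (I + (1/2)*9)*sqrt(I) = (I + 9/2)*sqrt(I) = (9/2 + I)*sqrt(I) = sqrt(I)*(9/2 + I))
26746 + p(-113) = 26746 + sqrt(-113)*(9/2 - 113) = 26746 + (I*sqrt(113))*(-217/2) = 26746 - 217*I*sqrt(113)/2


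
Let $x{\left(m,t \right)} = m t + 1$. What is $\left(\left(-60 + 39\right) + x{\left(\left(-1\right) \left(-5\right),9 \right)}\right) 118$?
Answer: $2950$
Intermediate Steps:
$x{\left(m,t \right)} = 1 + m t$
$\left(\left(-60 + 39\right) + x{\left(\left(-1\right) \left(-5\right),9 \right)}\right) 118 = \left(\left(-60 + 39\right) + \left(1 + \left(-1\right) \left(-5\right) 9\right)\right) 118 = \left(-21 + \left(1 + 5 \cdot 9\right)\right) 118 = \left(-21 + \left(1 + 45\right)\right) 118 = \left(-21 + 46\right) 118 = 25 \cdot 118 = 2950$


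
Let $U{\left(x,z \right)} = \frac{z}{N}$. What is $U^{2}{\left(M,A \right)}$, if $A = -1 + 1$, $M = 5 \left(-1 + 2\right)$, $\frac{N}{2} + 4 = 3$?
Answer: $0$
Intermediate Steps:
$N = -2$ ($N = -8 + 2 \cdot 3 = -8 + 6 = -2$)
$M = 5$ ($M = 5 \cdot 1 = 5$)
$A = 0$
$U{\left(x,z \right)} = - \frac{z}{2}$ ($U{\left(x,z \right)} = \frac{z}{-2} = z \left(- \frac{1}{2}\right) = - \frac{z}{2}$)
$U^{2}{\left(M,A \right)} = \left(\left(- \frac{1}{2}\right) 0\right)^{2} = 0^{2} = 0$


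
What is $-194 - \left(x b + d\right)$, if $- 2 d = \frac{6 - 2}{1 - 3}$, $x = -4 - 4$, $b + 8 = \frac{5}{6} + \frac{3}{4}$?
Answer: $- \frac{739}{3} \approx -246.33$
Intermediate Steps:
$b = - \frac{77}{12}$ ($b = -8 + \left(\frac{5}{6} + \frac{3}{4}\right) = -8 + \frac{19}{12} = - \frac{77}{12} \approx -6.4167$)
$x = -8$
$d = 1$ ($d = - \frac{\left(6 - 2\right) \frac{1}{1 - 3}}{2} = - \frac{4 \frac{1}{-2}}{2} = - \frac{4 \left(- \frac{1}{2}\right)}{2} = \left(- \frac{1}{2}\right) \left(-2\right) = 1$)
$-194 - \left(x b + d\right) = -194 - \left(\left(-8\right) \left(- \frac{77}{12}\right) + 1\right) = -194 - \left(\frac{154}{3} + 1\right) = -194 - \frac{157}{3} = - \frac{739}{3}$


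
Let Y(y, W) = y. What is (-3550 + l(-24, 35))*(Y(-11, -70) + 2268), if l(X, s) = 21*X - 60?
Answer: -9285298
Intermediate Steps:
l(X, s) = -60 + 21*X
(-3550 + l(-24, 35))*(Y(-11, -70) + 2268) = (-3550 + (-60 + 21*(-24)))*(-11 + 2268) = (-3550 + (-60 - 504))*2257 = (-3550 - 564)*2257 = -4114*2257 = -9285298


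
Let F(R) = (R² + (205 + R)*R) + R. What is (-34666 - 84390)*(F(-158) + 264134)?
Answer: -33515930784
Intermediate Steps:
F(R) = R + R² + R*(205 + R) (F(R) = (R² + R*(205 + R)) + R = R + R² + R*(205 + R))
(-34666 - 84390)*(F(-158) + 264134) = (-34666 - 84390)*(2*(-158)*(103 - 158) + 264134) = -119056*(2*(-158)*(-55) + 264134) = -119056*(17380 + 264134) = -119056*281514 = -33515930784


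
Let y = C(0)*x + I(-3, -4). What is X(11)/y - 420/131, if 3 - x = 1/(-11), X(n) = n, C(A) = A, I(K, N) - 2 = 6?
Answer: -1919/1048 ≈ -1.8311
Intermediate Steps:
I(K, N) = 8 (I(K, N) = 2 + 6 = 8)
x = 34/11 (x = 3 - 1/(-11) = 3 - 1*(-1/11) = 3 + 1/11 = 34/11 ≈ 3.0909)
y = 8 (y = 0*(34/11) + 8 = 0 + 8 = 8)
X(11)/y - 420/131 = 11/8 - 420/131 = -1919/1048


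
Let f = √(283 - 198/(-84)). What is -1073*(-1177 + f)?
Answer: 1262921 - 1073*√55930/14 ≈ 1.2448e+6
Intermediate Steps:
f = √55930/14 (f = √(283 - 198*(-1/84)) = √(283 + 33/14) = √(3995/14) = √55930/14 ≈ 16.893)
-1073*(-1177 + f) = -1073*(-1177 + √55930/14) = 1262921 - 1073*√55930/14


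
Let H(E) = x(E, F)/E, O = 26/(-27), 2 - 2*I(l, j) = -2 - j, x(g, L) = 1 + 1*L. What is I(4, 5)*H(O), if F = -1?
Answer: 0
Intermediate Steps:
x(g, L) = 1 + L
I(l, j) = 2 + j/2 (I(l, j) = 1 - (-2 - j)/2 = 1 + (1 + j/2) = 2 + j/2)
O = -26/27 (O = 26*(-1/27) = -26/27 ≈ -0.96296)
H(E) = 0 (H(E) = (1 - 1)/E = 0/E = 0)
I(4, 5)*H(O) = (2 + (½)*5)*0 = (2 + 5/2)*0 = (9/2)*0 = 0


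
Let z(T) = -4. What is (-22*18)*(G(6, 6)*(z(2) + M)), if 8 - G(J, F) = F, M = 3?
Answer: 792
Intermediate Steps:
G(J, F) = 8 - F
(-22*18)*(G(6, 6)*(z(2) + M)) = (-22*18)*((8 - 1*6)*(-4 + 3)) = -396*(8 - 6)*(-1) = -792*(-1) = -396*(-2) = 792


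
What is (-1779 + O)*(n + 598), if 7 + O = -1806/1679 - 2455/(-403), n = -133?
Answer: -18076193325/21827 ≈ -8.2816e+5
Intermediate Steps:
O = -1342332/676637 (O = -7 + (-1806/1679 - 2455/(-403)) = -7 + (-1806*1/1679 - 2455*(-1/403)) = -7 + (-1806/1679 + 2455/403) = -7 + 3394127/676637 = -1342332/676637 ≈ -1.9838)
(-1779 + O)*(n + 598) = (-1779 - 1342332/676637)*(-133 + 598) = -1205079555/676637*465 = -18076193325/21827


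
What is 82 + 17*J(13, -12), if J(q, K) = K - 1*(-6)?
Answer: -20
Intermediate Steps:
J(q, K) = 6 + K (J(q, K) = K + 6 = 6 + K)
82 + 17*J(13, -12) = 82 + 17*(6 - 12) = 82 + 17*(-6) = 82 - 102 = -20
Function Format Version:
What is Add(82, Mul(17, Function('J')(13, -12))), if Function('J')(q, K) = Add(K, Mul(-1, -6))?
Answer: -20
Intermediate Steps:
Function('J')(q, K) = Add(6, K) (Function('J')(q, K) = Add(K, 6) = Add(6, K))
Add(82, Mul(17, Function('J')(13, -12))) = Add(82, Mul(17, Add(6, -12))) = Add(82, Mul(17, -6)) = Add(82, -102) = -20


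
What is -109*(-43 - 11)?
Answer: 5886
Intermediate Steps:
-109*(-43 - 11) = -109*(-54) = 5886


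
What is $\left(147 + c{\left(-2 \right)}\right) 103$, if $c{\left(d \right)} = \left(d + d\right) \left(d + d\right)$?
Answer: $16789$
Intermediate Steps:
$c{\left(d \right)} = 4 d^{2}$ ($c{\left(d \right)} = 2 d 2 d = 4 d^{2}$)
$\left(147 + c{\left(-2 \right)}\right) 103 = \left(147 + 4 \left(-2\right)^{2}\right) 103 = \left(147 + 4 \cdot 4\right) 103 = \left(147 + 16\right) 103 = 163 \cdot 103 = 16789$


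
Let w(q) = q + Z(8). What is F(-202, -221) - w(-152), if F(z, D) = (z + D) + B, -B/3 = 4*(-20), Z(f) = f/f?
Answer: -32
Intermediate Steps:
Z(f) = 1
B = 240 (B = -12*(-20) = -3*(-80) = 240)
w(q) = 1 + q (w(q) = q + 1 = 1 + q)
F(z, D) = 240 + D + z (F(z, D) = (z + D) + 240 = (D + z) + 240 = 240 + D + z)
F(-202, -221) - w(-152) = (240 - 221 - 202) - (1 - 152) = -183 - 1*(-151) = -183 + 151 = -32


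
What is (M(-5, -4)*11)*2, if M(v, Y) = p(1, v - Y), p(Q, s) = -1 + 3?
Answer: 44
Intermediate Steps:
p(Q, s) = 2
M(v, Y) = 2
(M(-5, -4)*11)*2 = (2*11)*2 = 22*2 = 44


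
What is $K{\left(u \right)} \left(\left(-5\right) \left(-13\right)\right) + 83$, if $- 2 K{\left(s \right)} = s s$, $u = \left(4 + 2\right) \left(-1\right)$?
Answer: $-1087$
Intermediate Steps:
$u = -6$ ($u = 6 \left(-1\right) = -6$)
$K{\left(s \right)} = - \frac{s^{2}}{2}$ ($K{\left(s \right)} = - \frac{s s}{2} = - \frac{s^{2}}{2}$)
$K{\left(u \right)} \left(\left(-5\right) \left(-13\right)\right) + 83 = - \frac{\left(-6\right)^{2}}{2} \left(\left(-5\right) \left(-13\right)\right) + 83 = \left(- \frac{1}{2}\right) 36 \cdot 65 + 83 = \left(-18\right) 65 + 83 = -1170 + 83 = -1087$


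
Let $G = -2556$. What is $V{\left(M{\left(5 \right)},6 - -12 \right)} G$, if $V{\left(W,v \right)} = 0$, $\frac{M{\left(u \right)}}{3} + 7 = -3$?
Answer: $0$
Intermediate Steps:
$M{\left(u \right)} = -30$ ($M{\left(u \right)} = -21 + 3 \left(-3\right) = -21 - 9 = -30$)
$V{\left(M{\left(5 \right)},6 - -12 \right)} G = 0 \left(-2556\right) = 0$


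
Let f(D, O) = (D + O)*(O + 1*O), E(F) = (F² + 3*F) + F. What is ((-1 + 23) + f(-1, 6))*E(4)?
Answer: 2624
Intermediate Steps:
E(F) = F² + 4*F
f(D, O) = 2*O*(D + O) (f(D, O) = (D + O)*(O + O) = (D + O)*(2*O) = 2*O*(D + O))
((-1 + 23) + f(-1, 6))*E(4) = ((-1 + 23) + 2*6*(-1 + 6))*(4*(4 + 4)) = (22 + 2*6*5)*(4*8) = (22 + 60)*32 = 82*32 = 2624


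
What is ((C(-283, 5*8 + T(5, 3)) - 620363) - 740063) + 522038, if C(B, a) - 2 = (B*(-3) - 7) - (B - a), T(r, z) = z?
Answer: -837218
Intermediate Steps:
C(B, a) = -5 + a - 4*B (C(B, a) = 2 + ((B*(-3) - 7) - (B - a)) = 2 + ((-3*B - 7) + (a - B)) = 2 + ((-7 - 3*B) + (a - B)) = 2 + (-7 + a - 4*B) = -5 + a - 4*B)
((C(-283, 5*8 + T(5, 3)) - 620363) - 740063) + 522038 = (((-5 + (5*8 + 3) - 4*(-283)) - 620363) - 740063) + 522038 = (((-5 + (40 + 3) + 1132) - 620363) - 740063) + 522038 = (((-5 + 43 + 1132) - 620363) - 740063) + 522038 = ((1170 - 620363) - 740063) + 522038 = (-619193 - 740063) + 522038 = -1359256 + 522038 = -837218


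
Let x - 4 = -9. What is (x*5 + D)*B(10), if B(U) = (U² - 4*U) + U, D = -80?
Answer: -7350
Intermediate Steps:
x = -5 (x = 4 - 9 = -5)
B(U) = U² - 3*U
(x*5 + D)*B(10) = (-5*5 - 80)*(10*(-3 + 10)) = (-25 - 80)*(10*7) = -105*70 = -7350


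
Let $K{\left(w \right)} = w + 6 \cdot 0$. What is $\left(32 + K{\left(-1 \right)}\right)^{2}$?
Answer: $961$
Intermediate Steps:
$K{\left(w \right)} = w$ ($K{\left(w \right)} = w + 0 = w$)
$\left(32 + K{\left(-1 \right)}\right)^{2} = \left(32 - 1\right)^{2} = 31^{2} = 961$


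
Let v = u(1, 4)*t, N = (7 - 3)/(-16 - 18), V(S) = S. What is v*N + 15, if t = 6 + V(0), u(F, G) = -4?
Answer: 303/17 ≈ 17.824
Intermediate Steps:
N = -2/17 (N = 4/(-34) = 4*(-1/34) = -2/17 ≈ -0.11765)
t = 6 (t = 6 + 0 = 6)
v = -24 (v = -4*6 = -24)
v*N + 15 = -24*(-2/17) + 15 = 48/17 + 15 = 303/17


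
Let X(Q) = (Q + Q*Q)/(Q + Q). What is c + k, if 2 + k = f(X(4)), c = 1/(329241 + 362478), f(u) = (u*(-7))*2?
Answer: -25593602/691719 ≈ -37.000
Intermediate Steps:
X(Q) = (Q + Q**2)/(2*Q) (X(Q) = (Q + Q**2)/((2*Q)) = (Q + Q**2)*(1/(2*Q)) = (Q + Q**2)/(2*Q))
f(u) = -14*u (f(u) = -7*u*2 = -14*u)
c = 1/691719 ≈ 1.4457e-6
k = -37 (k = -2 - 14*(1/2 + (1/2)*4) = -2 - 14*(1/2 + 2) = -2 - 14*5/2 = -2 - 35 = -37)
c + k = 1/691719 - 37 = -25593602/691719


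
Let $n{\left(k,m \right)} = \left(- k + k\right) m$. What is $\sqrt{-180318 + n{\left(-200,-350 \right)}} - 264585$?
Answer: $-264585 + i \sqrt{180318} \approx -2.6459 \cdot 10^{5} + 424.64 i$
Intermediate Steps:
$n{\left(k,m \right)} = 0$ ($n{\left(k,m \right)} = 0 m = 0$)
$\sqrt{-180318 + n{\left(-200,-350 \right)}} - 264585 = \sqrt{-180318 + 0} - 264585 = \sqrt{-180318} - 264585 = i \sqrt{180318} - 264585 = -264585 + i \sqrt{180318}$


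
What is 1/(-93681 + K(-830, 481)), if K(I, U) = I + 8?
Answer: -1/94503 ≈ -1.0582e-5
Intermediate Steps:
K(I, U) = 8 + I
1/(-93681 + K(-830, 481)) = 1/(-93681 + (8 - 830)) = 1/(-93681 - 822) = 1/(-94503) = -1/94503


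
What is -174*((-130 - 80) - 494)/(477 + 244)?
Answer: 122496/721 ≈ 169.90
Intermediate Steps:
-174*((-130 - 80) - 494)/(477 + 244) = -174/(721/(-210 - 494)) = -174/(721/(-704)) = -174/(721*(-1/704)) = -174/(-721/704) = -174*(-704/721) = 122496/721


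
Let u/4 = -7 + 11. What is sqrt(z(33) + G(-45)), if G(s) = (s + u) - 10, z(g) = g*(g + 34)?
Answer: 2*sqrt(543) ≈ 46.605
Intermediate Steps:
z(g) = g*(34 + g)
u = 16 (u = 4*(-7 + 11) = 4*4 = 16)
G(s) = 6 + s (G(s) = (s + 16) - 10 = (16 + s) - 10 = 6 + s)
sqrt(z(33) + G(-45)) = sqrt(33*(34 + 33) + (6 - 45)) = sqrt(33*67 - 39) = sqrt(2211 - 39) = sqrt(2172) = 2*sqrt(543)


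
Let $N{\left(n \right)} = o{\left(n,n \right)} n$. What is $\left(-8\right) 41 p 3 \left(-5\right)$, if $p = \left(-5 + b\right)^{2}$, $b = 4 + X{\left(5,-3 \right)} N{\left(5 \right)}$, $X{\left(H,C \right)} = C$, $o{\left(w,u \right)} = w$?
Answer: $28417920$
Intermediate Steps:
$N{\left(n \right)} = n^{2}$ ($N{\left(n \right)} = n n = n^{2}$)
$b = -71$ ($b = 4 - 3 \cdot 5^{2} = 4 - 75 = -71$)
$p = 5776$ ($p = \left(-5 - 71\right)^{2} = \left(-76\right)^{2} = 5776$)
$\left(-8\right) 41 p 3 \left(-5\right) = \left(-8\right) 41 \cdot 5776 \cdot 3 \left(-5\right) = - 328 \cdot 17328 \left(-5\right) = \left(-328\right) \left(-86640\right) = 28417920$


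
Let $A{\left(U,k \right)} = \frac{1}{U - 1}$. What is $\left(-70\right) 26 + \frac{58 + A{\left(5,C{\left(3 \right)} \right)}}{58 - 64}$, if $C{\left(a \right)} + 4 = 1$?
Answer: $- \frac{43913}{24} \approx -1829.7$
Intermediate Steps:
$C{\left(a \right)} = -3$ ($C{\left(a \right)} = -4 + 1 = -3$)
$A{\left(U,k \right)} = \frac{1}{-1 + U}$ ($A{\left(U,k \right)} = \frac{1}{U - 1} = \frac{1}{-1 + U}$)
$\left(-70\right) 26 + \frac{58 + A{\left(5,C{\left(3 \right)} \right)}}{58 - 64} = \left(-70\right) 26 + \frac{58 + \frac{1}{-1 + 5}}{58 - 64} = -1820 + \frac{58 + \frac{1}{4}}{-6} = -1820 + \left(58 + \frac{1}{4}\right) \left(- \frac{1}{6}\right) = -1820 + \frac{233}{4} \left(- \frac{1}{6}\right) = -1820 - \frac{233}{24} = - \frac{43913}{24}$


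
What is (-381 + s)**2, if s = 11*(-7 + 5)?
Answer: 162409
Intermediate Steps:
s = -22 (s = 11*(-2) = -22)
(-381 + s)**2 = (-381 - 22)**2 = (-403)**2 = 162409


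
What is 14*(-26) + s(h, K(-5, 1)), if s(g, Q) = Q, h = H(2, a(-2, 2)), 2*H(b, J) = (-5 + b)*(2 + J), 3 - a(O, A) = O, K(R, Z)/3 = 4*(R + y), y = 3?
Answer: -388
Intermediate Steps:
K(R, Z) = 36 + 12*R (K(R, Z) = 3*(4*(R + 3)) = 3*(4*(3 + R)) = 3*(12 + 4*R) = 36 + 12*R)
a(O, A) = 3 - O
H(b, J) = (-5 + b)*(2 + J)/2 (H(b, J) = ((-5 + b)*(2 + J))/2 = (-5 + b)*(2 + J)/2)
h = -21/2 (h = -5 + 2 - 5*(3 - 1*(-2))/2 + (½)*(3 - 1*(-2))*2 = -5 + 2 - 5*(3 + 2)/2 + (½)*(3 + 2)*2 = -5 + 2 - 5/2*5 + (½)*5*2 = -5 + 2 - 25/2 + 5 = -21/2 ≈ -10.500)
14*(-26) + s(h, K(-5, 1)) = 14*(-26) + (36 + 12*(-5)) = -364 + (36 - 60) = -364 - 24 = -388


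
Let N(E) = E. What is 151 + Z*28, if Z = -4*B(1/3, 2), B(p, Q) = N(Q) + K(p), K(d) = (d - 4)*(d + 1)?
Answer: 4271/9 ≈ 474.56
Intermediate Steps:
K(d) = (1 + d)*(-4 + d) (K(d) = (-4 + d)*(1 + d) = (1 + d)*(-4 + d))
B(p, Q) = -4 + Q + p**2 - 3*p (B(p, Q) = Q + (-4 + p**2 - 3*p) = -4 + Q + p**2 - 3*p)
Z = 104/9 (Z = -4*(-4 + 2 + (1/3)**2 - 3/3) = -4*(-4 + 2 + (1*(1/3))**2 - 3/3) = -4*(-4 + 2 + (1/3)**2 - 3*1/3) = -4*(-4 + 2 + 1/9 - 1) = -4*(-26/9) = 104/9 ≈ 11.556)
151 + Z*28 = 151 + (104/9)*28 = 151 + 2912/9 = 4271/9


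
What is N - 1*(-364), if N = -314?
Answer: 50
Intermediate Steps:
N - 1*(-364) = -314 - 1*(-364) = -314 + 364 = 50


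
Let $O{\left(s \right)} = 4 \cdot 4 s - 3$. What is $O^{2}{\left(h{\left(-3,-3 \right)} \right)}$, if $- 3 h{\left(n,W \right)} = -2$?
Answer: $\frac{529}{9} \approx 58.778$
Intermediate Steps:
$h{\left(n,W \right)} = \frac{2}{3}$ ($h{\left(n,W \right)} = \left(- \frac{1}{3}\right) \left(-2\right) = \frac{2}{3}$)
$O{\left(s \right)} = -3 + 16 s$ ($O{\left(s \right)} = 16 s - 3 = -3 + 16 s$)
$O^{2}{\left(h{\left(-3,-3 \right)} \right)} = \left(-3 + 16 \cdot \frac{2}{3}\right)^{2} = \left(-3 + \frac{32}{3}\right)^{2} = \left(\frac{23}{3}\right)^{2} = \frac{529}{9}$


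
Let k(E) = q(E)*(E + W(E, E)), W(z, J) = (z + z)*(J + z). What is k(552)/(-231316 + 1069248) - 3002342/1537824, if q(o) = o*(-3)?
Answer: -388475358477617/161073992496 ≈ -2411.8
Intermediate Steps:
q(o) = -3*o
W(z, J) = 2*z*(J + z) (W(z, J) = (2*z)*(J + z) = 2*z*(J + z))
k(E) = -3*E*(E + 4*E²) (k(E) = (-3*E)*(E + 2*E*(E + E)) = (-3*E)*(E + 2*E*(2*E)) = (-3*E)*(E + 4*E²) = -3*E*(E + 4*E²))
k(552)/(-231316 + 1069248) - 3002342/1537824 = (552²*(-3 - 12*552))/(-231316 + 1069248) - 3002342/1537824 = (304704*(-3 - 6624))/837932 - 3002342*1/1537824 = (304704*(-6627))*(1/837932) - 1501171/768912 = -2019273408*1/837932 - 1501171/768912 = -504818352/209483 - 1501171/768912 = -388475358477617/161073992496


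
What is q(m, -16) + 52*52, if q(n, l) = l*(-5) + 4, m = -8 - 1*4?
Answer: 2788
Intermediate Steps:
m = -12 (m = -8 - 4 = -12)
q(n, l) = 4 - 5*l (q(n, l) = -5*l + 4 = 4 - 5*l)
q(m, -16) + 52*52 = (4 - 5*(-16)) + 52*52 = (4 + 80) + 2704 = 84 + 2704 = 2788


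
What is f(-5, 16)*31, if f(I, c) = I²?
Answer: 775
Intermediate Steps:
f(-5, 16)*31 = (-5)²*31 = 25*31 = 775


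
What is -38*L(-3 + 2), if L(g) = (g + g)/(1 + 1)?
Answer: 38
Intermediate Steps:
L(g) = g (L(g) = (2*g)/2 = (2*g)*(½) = g)
-38*L(-3 + 2) = -38*(-3 + 2) = -38*(-1) = 38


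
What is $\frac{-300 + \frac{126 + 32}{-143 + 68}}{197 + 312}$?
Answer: $- \frac{22658}{38175} \approx -0.59353$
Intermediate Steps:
$\frac{-300 + \frac{126 + 32}{-143 + 68}}{197 + 312} = \frac{-300 + \frac{158}{-75}}{509} = \left(-300 + 158 \left(- \frac{1}{75}\right)\right) \frac{1}{509} = \left(-300 - \frac{158}{75}\right) \frac{1}{509} = \left(- \frac{22658}{75}\right) \frac{1}{509} = - \frac{22658}{38175}$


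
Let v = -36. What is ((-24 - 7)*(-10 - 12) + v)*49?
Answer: 31654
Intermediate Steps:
((-24 - 7)*(-10 - 12) + v)*49 = ((-24 - 7)*(-10 - 12) - 36)*49 = (-31*(-22) - 36)*49 = (682 - 36)*49 = 646*49 = 31654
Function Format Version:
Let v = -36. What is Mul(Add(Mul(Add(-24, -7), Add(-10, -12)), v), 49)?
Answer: 31654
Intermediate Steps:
Mul(Add(Mul(Add(-24, -7), Add(-10, -12)), v), 49) = Mul(Add(Mul(Add(-24, -7), Add(-10, -12)), -36), 49) = Mul(Add(Mul(-31, -22), -36), 49) = Mul(Add(682, -36), 49) = Mul(646, 49) = 31654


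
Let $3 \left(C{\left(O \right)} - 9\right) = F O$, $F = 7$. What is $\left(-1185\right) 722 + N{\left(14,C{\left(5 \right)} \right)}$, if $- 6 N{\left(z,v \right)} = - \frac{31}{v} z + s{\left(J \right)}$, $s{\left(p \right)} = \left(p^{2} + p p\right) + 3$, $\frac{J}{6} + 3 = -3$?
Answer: $-855999$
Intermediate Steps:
$J = -36$ ($J = -18 + 6 \left(-3\right) = -18 - 18 = -36$)
$s{\left(p \right)} = 3 + 2 p^{2}$ ($s{\left(p \right)} = \left(p^{2} + p^{2}\right) + 3 = 2 p^{2} + 3 = 3 + 2 p^{2}$)
$C{\left(O \right)} = 9 + \frac{7 O}{3}$
$N{\left(z,v \right)} = - \frac{865}{2} + \frac{31 z}{6 v}$ ($N{\left(z,v \right)} = - \frac{- \frac{31}{v} z + \left(3 + 2 \left(-36\right)^{2}\right)}{6} = - \frac{- \frac{31 z}{v} + \left(3 + 2 \cdot 1296\right)}{6} = - \frac{- \frac{31 z}{v} + \left(3 + 2592\right)}{6} = - \frac{- \frac{31 z}{v} + 2595}{6} = - \frac{2595 - \frac{31 z}{v}}{6} = - \frac{865}{2} + \frac{31 z}{6 v}$)
$\left(-1185\right) 722 + N{\left(14,C{\left(5 \right)} \right)} = \left(-1185\right) 722 + \frac{- 2595 \left(9 + \frac{7}{3} \cdot 5\right) + 31 \cdot 14}{6 \left(9 + \frac{7}{3} \cdot 5\right)} = -855570 + \frac{- 2595 \left(9 + \frac{35}{3}\right) + 434}{6 \left(9 + \frac{35}{3}\right)} = -855570 + \frac{\left(-2595\right) \frac{62}{3} + 434}{6 \cdot \frac{62}{3}} = -855570 + \frac{1}{6} \cdot \frac{3}{62} \left(-53630 + 434\right) = -855570 + \frac{1}{6} \cdot \frac{3}{62} \left(-53196\right) = -855570 - 429 = -855999$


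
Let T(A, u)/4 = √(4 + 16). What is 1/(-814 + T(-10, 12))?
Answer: -407/331138 - 2*√5/165569 ≈ -0.0012561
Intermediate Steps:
T(A, u) = 8*√5 (T(A, u) = 4*√(4 + 16) = 4*√20 = 4*(2*√5) = 8*√5)
1/(-814 + T(-10, 12)) = 1/(-814 + 8*√5)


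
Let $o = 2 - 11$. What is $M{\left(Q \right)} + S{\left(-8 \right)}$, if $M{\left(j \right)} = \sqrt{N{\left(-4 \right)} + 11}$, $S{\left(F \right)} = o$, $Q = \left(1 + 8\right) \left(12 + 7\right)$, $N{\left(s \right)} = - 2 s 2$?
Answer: $-9 + 3 \sqrt{3} \approx -3.8038$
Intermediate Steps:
$o = -9$
$N{\left(s \right)} = - 4 s$
$Q = 171$ ($Q = 9 \cdot 19 = 171$)
$S{\left(F \right)} = -9$
$M{\left(j \right)} = 3 \sqrt{3}$ ($M{\left(j \right)} = \sqrt{\left(-4\right) \left(-4\right) + 11} = \sqrt{16 + 11} = \sqrt{27} = 3 \sqrt{3}$)
$M{\left(Q \right)} + S{\left(-8 \right)} = 3 \sqrt{3} - 9 = -9 + 3 \sqrt{3}$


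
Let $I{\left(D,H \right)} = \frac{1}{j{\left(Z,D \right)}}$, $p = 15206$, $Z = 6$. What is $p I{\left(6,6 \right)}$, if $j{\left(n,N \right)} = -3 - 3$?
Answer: $- \frac{7603}{3} \approx -2534.3$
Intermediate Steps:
$j{\left(n,N \right)} = -6$
$I{\left(D,H \right)} = - \frac{1}{6}$ ($I{\left(D,H \right)} = \frac{1}{-6} = - \frac{1}{6}$)
$p I{\left(6,6 \right)} = 15206 \left(- \frac{1}{6}\right) = - \frac{7603}{3}$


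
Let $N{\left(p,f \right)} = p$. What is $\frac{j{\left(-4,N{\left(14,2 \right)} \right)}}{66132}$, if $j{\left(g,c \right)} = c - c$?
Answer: $0$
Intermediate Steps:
$j{\left(g,c \right)} = 0$
$\frac{j{\left(-4,N{\left(14,2 \right)} \right)}}{66132} = \frac{0}{66132} = 0 \cdot \frac{1}{66132} = 0$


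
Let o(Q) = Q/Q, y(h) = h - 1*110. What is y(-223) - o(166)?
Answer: -334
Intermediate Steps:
y(h) = -110 + h (y(h) = h - 110 = -110 + h)
o(Q) = 1
y(-223) - o(166) = (-110 - 223) - 1*1 = -333 - 1 = -334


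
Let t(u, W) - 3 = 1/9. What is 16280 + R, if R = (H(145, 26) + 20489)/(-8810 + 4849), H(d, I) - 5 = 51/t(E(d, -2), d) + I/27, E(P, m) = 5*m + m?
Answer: 48735213895/2994516 ≈ 16275.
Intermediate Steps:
E(P, m) = 6*m
t(u, W) = 28/9 (t(u, W) = 3 + 1/9 = 3 + ⅑ = 28/9)
H(d, I) = 599/28 + I/27 (H(d, I) = 5 + (51/(28/9) + I/27) = 5 + (51*(9/28) + I*(1/27)) = 5 + (459/28 + I/27) = 599/28 + I/27)
R = -15506585/2994516 (R = ((599/28 + (1/27)*26) + 20489)/(-8810 + 4849) = ((599/28 + 26/27) + 20489)/(-3961) = (16901/756 + 20489)*(-1/3961) = (15506585/756)*(-1/3961) = -15506585/2994516 ≈ -5.1783)
16280 + R = 16280 - 15506585/2994516 = 48735213895/2994516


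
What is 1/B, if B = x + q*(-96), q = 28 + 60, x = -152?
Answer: -1/8600 ≈ -0.00011628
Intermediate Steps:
q = 88
B = -8600 (B = -152 + 88*(-96) = -152 - 8448 = -8600)
1/B = 1/(-8600) = -1/8600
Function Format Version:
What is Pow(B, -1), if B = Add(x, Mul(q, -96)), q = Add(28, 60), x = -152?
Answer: Rational(-1, 8600) ≈ -0.00011628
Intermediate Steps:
q = 88
B = -8600 (B = Add(-152, Mul(88, -96)) = Add(-152, -8448) = -8600)
Pow(B, -1) = Pow(-8600, -1) = Rational(-1, 8600)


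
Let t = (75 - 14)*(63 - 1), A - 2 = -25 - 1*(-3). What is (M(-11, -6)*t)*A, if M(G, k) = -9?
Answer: 680760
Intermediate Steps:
A = -20 (A = 2 + (-25 - 1*(-3)) = 2 + (-25 + 3) = 2 - 22 = -20)
t = 3782 (t = 61*62 = 3782)
(M(-11, -6)*t)*A = -9*3782*(-20) = -34038*(-20) = 680760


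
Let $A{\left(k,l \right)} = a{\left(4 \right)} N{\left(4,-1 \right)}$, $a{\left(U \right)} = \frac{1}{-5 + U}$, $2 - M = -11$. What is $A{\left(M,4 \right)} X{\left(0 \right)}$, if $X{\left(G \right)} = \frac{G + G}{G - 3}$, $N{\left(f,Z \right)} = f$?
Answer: $0$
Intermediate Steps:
$M = 13$ ($M = 2 - -11 = 2 + 11 = 13$)
$X{\left(G \right)} = \frac{2 G}{-3 + G}$
$A{\left(k,l \right)} = -4$ ($A{\left(k,l \right)} = \frac{1}{-5 + 4} \cdot 4 = \frac{1}{-1} \cdot 4 = \left(-1\right) 4 = -4$)
$A{\left(M,4 \right)} X{\left(0 \right)} = - 4 \cdot 2 \cdot 0 \frac{1}{-3 + 0} = - 4 \cdot 2 \cdot 0 \frac{1}{-3} = - 4 \cdot 2 \cdot 0 \left(- \frac{1}{3}\right) = \left(-4\right) 0 = 0$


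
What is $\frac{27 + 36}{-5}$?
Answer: $- \frac{63}{5} \approx -12.6$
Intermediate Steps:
$\frac{27 + 36}{-5} = \left(- \frac{1}{5}\right) 63 = - \frac{63}{5}$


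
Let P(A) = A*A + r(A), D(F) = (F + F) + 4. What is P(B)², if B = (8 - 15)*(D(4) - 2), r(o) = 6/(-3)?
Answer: 23990404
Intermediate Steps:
D(F) = 4 + 2*F (D(F) = 2*F + 4 = 4 + 2*F)
r(o) = -2 (r(o) = 6*(-⅓) = -2)
B = -70 (B = (8 - 15)*((4 + 2*4) - 2) = -7*((4 + 8) - 2) = -7*(12 - 2) = -7*10 = -70)
P(A) = -2 + A² (P(A) = A*A - 2 = A² - 2 = -2 + A²)
P(B)² = (-2 + (-70)²)² = (-2 + 4900)² = 4898² = 23990404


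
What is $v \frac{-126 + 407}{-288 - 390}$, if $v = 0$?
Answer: $0$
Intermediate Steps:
$v \frac{-126 + 407}{-288 - 390} = 0 \frac{-126 + 407}{-288 - 390} = 0 \frac{281}{-678} = 0 \cdot 281 \left(- \frac{1}{678}\right) = 0 \left(- \frac{281}{678}\right) = 0$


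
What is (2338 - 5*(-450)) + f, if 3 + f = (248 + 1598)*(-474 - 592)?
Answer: -1963251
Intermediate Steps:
f = -1967839 (f = -3 + (248 + 1598)*(-474 - 592) = -3 + 1846*(-1066) = -3 - 1967836 = -1967839)
(2338 - 5*(-450)) + f = (2338 - 5*(-450)) - 1967839 = (2338 + 2250) - 1967839 = 4588 - 1967839 = -1963251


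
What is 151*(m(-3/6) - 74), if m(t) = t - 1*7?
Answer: -24613/2 ≈ -12307.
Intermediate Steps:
m(t) = -7 + t (m(t) = t - 7 = -7 + t)
151*(m(-3/6) - 74) = 151*((-7 - 3/6) - 74) = 151*((-7 - 3*1/6) - 74) = 151*((-7 - 1/2) - 74) = 151*(-15/2 - 74) = 151*(-163/2) = -24613/2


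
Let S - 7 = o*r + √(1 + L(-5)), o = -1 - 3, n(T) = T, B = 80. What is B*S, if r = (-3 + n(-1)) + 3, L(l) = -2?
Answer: 880 + 80*I ≈ 880.0 + 80.0*I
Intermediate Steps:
o = -4
r = -1 (r = (-3 - 1) + 3 = -4 + 3 = -1)
S = 11 + I (S = 7 + (-4*(-1) + √(1 - 2)) = 7 + (4 + √(-1)) = 7 + (4 + I) = 11 + I ≈ 11.0 + 1.0*I)
B*S = 80*(11 + I) = 880 + 80*I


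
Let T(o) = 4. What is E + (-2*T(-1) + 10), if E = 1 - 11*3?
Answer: -30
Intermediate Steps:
E = -32 (E = 1 - 33 = -32)
E + (-2*T(-1) + 10) = -32 + (-2*4 + 10) = -32 + (-8 + 10) = -32 + 2 = -30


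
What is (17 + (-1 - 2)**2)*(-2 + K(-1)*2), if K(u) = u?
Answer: -104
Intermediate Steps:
(17 + (-1 - 2)**2)*(-2 + K(-1)*2) = (17 + (-1 - 2)**2)*(-2 - 1*2) = (17 + (-3)**2)*(-2 - 2) = (17 + 9)*(-4) = 26*(-4) = -104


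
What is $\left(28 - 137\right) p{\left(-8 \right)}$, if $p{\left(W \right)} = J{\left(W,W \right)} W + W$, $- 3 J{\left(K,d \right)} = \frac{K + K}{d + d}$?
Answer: $\frac{1744}{3} \approx 581.33$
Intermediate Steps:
$J{\left(K,d \right)} = - \frac{K}{3 d}$ ($J{\left(K,d \right)} = - \frac{\left(K + K\right) \frac{1}{d + d}}{3} = - \frac{2 K \frac{1}{2 d}}{3} = - \frac{K \frac{1}{d}}{3} = - \frac{K}{3 d}$)
$p{\left(W \right)} = \frac{2 W}{3}$ ($p{\left(W \right)} = - \frac{W}{3 W} W + W = - \frac{W}{3} + W = \frac{2 W}{3}$)
$\left(28 - 137\right) p{\left(-8 \right)} = \left(28 - 137\right) \frac{2}{3} \left(-8\right) = \left(-109\right) \left(- \frac{16}{3}\right) = \frac{1744}{3}$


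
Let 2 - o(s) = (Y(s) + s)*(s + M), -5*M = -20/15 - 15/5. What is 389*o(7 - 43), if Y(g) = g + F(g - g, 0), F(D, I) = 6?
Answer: -4506176/5 ≈ -9.0124e+5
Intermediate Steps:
Y(g) = 6 + g (Y(g) = g + 6 = 6 + g)
M = 13/15 (M = -(-20/15 - 15/5)/5 = -(-20*1/15 - 15*1/5)/5 = -(-4/3 - 3)/5 = -1/5*(-13/3) = 13/15 ≈ 0.86667)
o(s) = 2 - (6 + 2*s)*(13/15 + s) (o(s) = 2 - ((6 + s) + s)*(s + 13/15) = 2 - (6 + 2*s)*(13/15 + s))
389*o(7 - 43) = 389*(-16/5 - 2*(7 - 43)**2 - 116*(7 - 43)/15) = 389*(-16/5 - 2*(-36)**2 - 116/15*(-36)) = 389*(-16/5 - 2*1296 + 1392/5) = 389*(-16/5 - 2592 + 1392/5) = 389*(-11584/5) = -4506176/5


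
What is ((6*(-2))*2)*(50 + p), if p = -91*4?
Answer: 7536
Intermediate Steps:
p = -364
((6*(-2))*2)*(50 + p) = ((6*(-2))*2)*(50 - 364) = -12*2*(-314) = -24*(-314) = 7536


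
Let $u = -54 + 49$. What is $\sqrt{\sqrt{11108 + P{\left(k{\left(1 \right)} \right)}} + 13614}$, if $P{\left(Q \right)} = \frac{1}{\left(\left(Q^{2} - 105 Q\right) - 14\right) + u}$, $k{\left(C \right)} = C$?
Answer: $\frac{\sqrt{205966206 + 13899 \sqrt{13161}}}{123} \approx 117.13$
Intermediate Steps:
$u = -5$
$P{\left(Q \right)} = \frac{1}{-19 + Q^{2} - 105 Q}$ ($P{\left(Q \right)} = \frac{1}{\left(\left(Q^{2} - 105 Q\right) - 14\right) - 5} = \frac{1}{\left(-14 + Q^{2} - 105 Q\right) - 5} = \frac{1}{-19 + Q^{2} - 105 Q}$)
$\sqrt{\sqrt{11108 + P{\left(k{\left(1 \right)} \right)}} + 13614} = \sqrt{\sqrt{11108 + \frac{1}{-19 + 1^{2} - 105}} + 13614} = \sqrt{\sqrt{11108 + \frac{1}{-19 + 1 - 105}} + 13614} = \sqrt{\sqrt{11108 + \frac{1}{-123}} + 13614} = \sqrt{\sqrt{11108 - \frac{1}{123}} + 13614} = \sqrt{\sqrt{\frac{1366283}{123}} + 13614} = \sqrt{\frac{113 \sqrt{13161}}{123} + 13614} = \sqrt{13614 + \frac{113 \sqrt{13161}}{123}}$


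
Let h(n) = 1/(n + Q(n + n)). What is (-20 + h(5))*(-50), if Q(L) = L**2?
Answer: 20990/21 ≈ 999.52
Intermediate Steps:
h(n) = 1/(n + 4*n**2) (h(n) = 1/(n + (n + n)**2) = 1/(n + (2*n)**2) = 1/(n + 4*n**2))
(-20 + h(5))*(-50) = (-20 + 1/(5*(1 + 4*5)))*(-50) = (-20 + 1/(5*(1 + 20)))*(-50) = (-20 + (1/5)/21)*(-50) = (-20 + (1/5)*(1/21))*(-50) = (-20 + 1/105)*(-50) = -2099/105*(-50) = 20990/21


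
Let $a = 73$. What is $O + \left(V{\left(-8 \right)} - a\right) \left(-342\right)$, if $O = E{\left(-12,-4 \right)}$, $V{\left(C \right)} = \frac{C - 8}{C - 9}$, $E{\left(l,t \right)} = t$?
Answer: $\frac{418882}{17} \approx 24640.0$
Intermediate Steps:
$V{\left(C \right)} = \frac{-8 + C}{-9 + C}$
$O = -4$
$O + \left(V{\left(-8 \right)} - a\right) \left(-342\right) = -4 + \left(\frac{-8 - 8}{-9 - 8} - 73\right) \left(-342\right) = -4 + \left(\frac{1}{-17} \left(-16\right) - 73\right) \left(-342\right) = -4 + \left(\left(- \frac{1}{17}\right) \left(-16\right) - 73\right) \left(-342\right) = -4 + \left(\frac{16}{17} - 73\right) \left(-342\right) = -4 - - \frac{418950}{17} = -4 + \frac{418950}{17} = \frac{418882}{17}$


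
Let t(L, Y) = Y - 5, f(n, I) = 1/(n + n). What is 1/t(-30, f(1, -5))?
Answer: -2/9 ≈ -0.22222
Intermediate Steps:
f(n, I) = 1/(2*n)
t(L, Y) = -5 + Y
1/t(-30, f(1, -5)) = 1/(-5 + (½)/1) = 1/(-5 + (½)*1) = 1/(-5 + ½) = 1/(-9/2) = -2/9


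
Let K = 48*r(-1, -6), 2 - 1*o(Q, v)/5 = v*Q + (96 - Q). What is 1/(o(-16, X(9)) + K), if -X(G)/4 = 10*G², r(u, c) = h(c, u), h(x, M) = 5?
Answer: -1/259510 ≈ -3.8534e-6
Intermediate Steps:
r(u, c) = 5
X(G) = -40*G²
o(Q, v) = -470 + 5*Q - 5*Q*v (o(Q, v) = 10 - 5*(v*Q + (96 - Q)) = 10 - 5*(Q*v + (96 - Q)) = 10 - 5*(96 - Q + Q*v) = 10 + (-480 + 5*Q - 5*Q*v) = -470 + 5*Q - 5*Q*v)
K = 240 (K = 48*5 = 240)
1/(o(-16, X(9)) + K) = 1/((-470 + 5*(-16) - 5*(-16)*(-40*9²)) + 240) = 1/((-470 - 80 - 5*(-16)*(-40*81)) + 240) = 1/((-470 - 80 - 5*(-16)*(-3240)) + 240) = 1/((-470 - 80 - 259200) + 240) = 1/(-259750 + 240) = 1/(-259510) = -1/259510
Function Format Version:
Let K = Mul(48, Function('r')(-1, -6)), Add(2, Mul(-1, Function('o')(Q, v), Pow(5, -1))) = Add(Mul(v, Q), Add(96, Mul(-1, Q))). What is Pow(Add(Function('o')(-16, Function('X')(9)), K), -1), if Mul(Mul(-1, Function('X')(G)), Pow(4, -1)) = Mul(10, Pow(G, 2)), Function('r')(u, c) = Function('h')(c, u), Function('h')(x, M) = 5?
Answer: Rational(-1, 259510) ≈ -3.8534e-6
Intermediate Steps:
Function('r')(u, c) = 5
Function('X')(G) = Mul(-40, Pow(G, 2)) (Function('X')(G) = Mul(-4, Mul(10, Pow(G, 2))) = Mul(-40, Pow(G, 2)))
Function('o')(Q, v) = Add(-470, Mul(5, Q), Mul(-5, Q, v)) (Function('o')(Q, v) = Add(10, Mul(-5, Add(Mul(v, Q), Add(96, Mul(-1, Q))))) = Add(10, Mul(-5, Add(Mul(Q, v), Add(96, Mul(-1, Q))))) = Add(10, Mul(-5, Add(96, Mul(-1, Q), Mul(Q, v)))) = Add(10, Add(-480, Mul(5, Q), Mul(-5, Q, v))) = Add(-470, Mul(5, Q), Mul(-5, Q, v)))
K = 240 (K = Mul(48, 5) = 240)
Pow(Add(Function('o')(-16, Function('X')(9)), K), -1) = Pow(Add(Add(-470, Mul(5, -16), Mul(-5, -16, Mul(-40, Pow(9, 2)))), 240), -1) = Pow(Add(Add(-470, -80, Mul(-5, -16, Mul(-40, 81))), 240), -1) = Pow(Add(Add(-470, -80, Mul(-5, -16, -3240)), 240), -1) = Pow(Add(Add(-470, -80, -259200), 240), -1) = Pow(Add(-259750, 240), -1) = Pow(-259510, -1) = Rational(-1, 259510)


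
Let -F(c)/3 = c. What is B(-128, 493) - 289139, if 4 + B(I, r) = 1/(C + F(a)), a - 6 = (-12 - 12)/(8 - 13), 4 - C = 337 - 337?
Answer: -41058311/142 ≈ -2.8914e+5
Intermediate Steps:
C = 4 (C = 4 - (337 - 337) = 4 - 1*0 = 4 + 0 = 4)
a = 54/5 (a = 6 + (-12 - 12)/(8 - 13) = 6 - 24/(-5) = 6 - 24*(-⅕) = 6 + 24/5 = 54/5 ≈ 10.800)
F(c) = -3*c
B(I, r) = -573/142 (B(I, r) = -4 + 1/(4 - 3*54/5) = -4 + 1/(4 - 162/5) = -4 + 1/(-142/5) = -4 - 5/142 = -573/142)
B(-128, 493) - 289139 = -573/142 - 289139 = -41058311/142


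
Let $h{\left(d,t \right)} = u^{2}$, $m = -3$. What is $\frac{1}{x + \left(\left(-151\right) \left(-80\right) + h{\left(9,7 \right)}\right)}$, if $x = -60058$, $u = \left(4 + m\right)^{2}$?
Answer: $- \frac{1}{47977} \approx -2.0843 \cdot 10^{-5}$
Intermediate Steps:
$u = 1$ ($u = \left(4 - 3\right)^{2} = 1^{2} = 1$)
$h{\left(d,t \right)} = 1$ ($h{\left(d,t \right)} = 1^{2} = 1$)
$\frac{1}{x + \left(\left(-151\right) \left(-80\right) + h{\left(9,7 \right)}\right)} = \frac{1}{-60058 + \left(\left(-151\right) \left(-80\right) + 1\right)} = \frac{1}{-60058 + \left(12080 + 1\right)} = \frac{1}{-60058 + 12081} = \frac{1}{-47977} = - \frac{1}{47977}$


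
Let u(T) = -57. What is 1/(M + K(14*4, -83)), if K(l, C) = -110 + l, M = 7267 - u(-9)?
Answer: 1/7270 ≈ 0.00013755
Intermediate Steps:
M = 7324 (M = 7267 - 1*(-57) = 7267 + 57 = 7324)
1/(M + K(14*4, -83)) = 1/(7324 + (-110 + 14*4)) = 1/(7324 + (-110 + 56)) = 1/(7324 - 54) = 1/7270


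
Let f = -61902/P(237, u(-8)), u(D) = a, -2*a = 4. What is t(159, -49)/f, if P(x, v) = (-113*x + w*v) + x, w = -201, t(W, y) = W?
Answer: 230921/3439 ≈ 67.148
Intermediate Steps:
a = -2 (a = -½*4 = -2)
u(D) = -2
P(x, v) = -201*v - 112*x (P(x, v) = (-113*x - 201*v) + x = (-201*v - 113*x) + x = -201*v - 112*x)
f = 10317/4357 (f = -61902/(-201*(-2) - 112*237) = -61902/(402 - 26544) = -61902/(-26142) = -61902*(-1/26142) = 10317/4357 ≈ 2.3679)
t(159, -49)/f = 159/(10317/4357) = 159*(4357/10317) = 230921/3439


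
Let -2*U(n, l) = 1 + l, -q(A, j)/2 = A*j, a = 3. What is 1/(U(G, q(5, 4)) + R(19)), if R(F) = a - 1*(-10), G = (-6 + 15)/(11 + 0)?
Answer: 2/65 ≈ 0.030769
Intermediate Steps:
q(A, j) = -2*A*j
G = 9/11 ≈ 0.81818
U(n, l) = -½ - l/2 (U(n, l) = -(1 + l)/2 = -½ - l/2)
R(F) = 13 (R(F) = 3 - 1*(-10) = 3 + 10 = 13)
1/(U(G, q(5, 4)) + R(19)) = 1/((-½ - (-1)*5*4) + 13) = 1/((-½ - ½*(-40)) + 13) = 1/((-½ + 20) + 13) = 1/(39/2 + 13) = 1/(65/2) = 2/65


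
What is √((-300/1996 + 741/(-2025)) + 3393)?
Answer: √1710582000459/22455 ≈ 58.245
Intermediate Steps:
√((-300/1996 + 741/(-2025)) + 3393) = √((-300*1/1996 + 741*(-1/2025)) + 3393) = √((-75/499 - 247/675) + 3393) = √(-173878/336825 + 3393) = √(1142673347/336825) = √1710582000459/22455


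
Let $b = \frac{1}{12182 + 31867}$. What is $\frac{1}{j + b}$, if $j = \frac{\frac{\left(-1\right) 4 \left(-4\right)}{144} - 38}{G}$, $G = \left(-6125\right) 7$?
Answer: $\frac{5665802625}{5135528} \approx 1103.3$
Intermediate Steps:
$G = -42875$
$b = \frac{1}{44049} \approx 2.2702 \cdot 10^{-5}$
$j = \frac{341}{385875}$ ($j = \frac{\frac{\left(-1\right) 4 \left(-4\right)}{144} - 38}{-42875} = \left(\frac{\left(-4\right) \left(-4\right)}{144} - 38\right) \left(- \frac{1}{42875}\right) = \left(\frac{1}{144} \cdot 16 - 38\right) \left(- \frac{1}{42875}\right) = \left(\frac{1}{9} - 38\right) \left(- \frac{1}{42875}\right) = \left(- \frac{341}{9}\right) \left(- \frac{1}{42875}\right) = \frac{341}{385875} \approx 0.00088371$)
$\frac{1}{j + b} = \frac{1}{\frac{341}{385875} + \frac{1}{44049}} = \frac{1}{\frac{5135528}{5665802625}} = \frac{5665802625}{5135528}$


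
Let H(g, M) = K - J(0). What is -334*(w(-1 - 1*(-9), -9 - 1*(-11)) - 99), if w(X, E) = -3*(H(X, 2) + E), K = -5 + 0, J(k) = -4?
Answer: 34068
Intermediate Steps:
K = -5
H(g, M) = -1 (H(g, M) = -5 - 1*(-4) = -5 + 4 = -1)
w(X, E) = 3 - 3*E (w(X, E) = -3*(-1 + E) = 3 - 3*E)
-334*(w(-1 - 1*(-9), -9 - 1*(-11)) - 99) = -334*((3 - 3*(-9 - 1*(-11))) - 99) = -334*((3 - 3*(-9 + 11)) - 99) = -334*((3 - 3*2) - 99) = -334*((3 - 6) - 99) = -334*(-3 - 99) = -334*(-102) = 34068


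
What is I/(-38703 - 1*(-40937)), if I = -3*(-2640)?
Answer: 3960/1117 ≈ 3.5452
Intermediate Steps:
I = 7920
I/(-38703 - 1*(-40937)) = 7920/(-38703 - 1*(-40937)) = 7920/(-38703 + 40937) = 7920/2234 = 7920*(1/2234) = 3960/1117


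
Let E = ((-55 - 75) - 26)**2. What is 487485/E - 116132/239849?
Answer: 12677400157/648551696 ≈ 19.547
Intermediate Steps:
E = 24336 (E = (-130 - 26)**2 = (-156)**2 = 24336)
487485/E - 116132/239849 = 487485/24336 - 116132/239849 = 487485*(1/24336) - 116132*1/239849 = 54165/2704 - 116132/239849 = 12677400157/648551696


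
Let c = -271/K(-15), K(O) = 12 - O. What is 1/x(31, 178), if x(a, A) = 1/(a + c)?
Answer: 566/27 ≈ 20.963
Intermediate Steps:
c = -271/27 (c = -271/(12 - 1*(-15)) = -271/(12 + 15) = -271/27 ≈ -10.037)
x(a, A) = 1/(-271/27 + a) (x(a, A) = 1/(a - 271/27) = 1/(-271/27 + a))
1/x(31, 178) = 1/(27/(-271 + 27*31)) = 1/(27/(-271 + 837)) = 1/(27/566) = 566/27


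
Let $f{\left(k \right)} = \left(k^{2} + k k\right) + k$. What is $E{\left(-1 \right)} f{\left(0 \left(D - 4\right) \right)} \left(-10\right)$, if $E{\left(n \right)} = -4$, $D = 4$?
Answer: $0$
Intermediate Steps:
$f{\left(k \right)} = k + 2 k^{2}$ ($f{\left(k \right)} = \left(k^{2} + k^{2}\right) + k = 2 k^{2} + k = k + 2 k^{2}$)
$E{\left(-1 \right)} f{\left(0 \left(D - 4\right) \right)} \left(-10\right) = - 4 \cdot 0 \left(4 - 4\right) \left(1 + 2 \cdot 0 \left(4 - 4\right)\right) \left(-10\right) = - 4 \cdot 0 \cdot 0 \left(1 + 2 \cdot 0 \cdot 0\right) \left(-10\right) = - 4 \cdot 0 \left(1 + 2 \cdot 0\right) \left(-10\right) = - 4 \cdot 0 \left(1 + 0\right) \left(-10\right) = - 4 \cdot 0 \cdot 1 \left(-10\right) = \left(-4\right) 0 \left(-10\right) = 0 \left(-10\right) = 0$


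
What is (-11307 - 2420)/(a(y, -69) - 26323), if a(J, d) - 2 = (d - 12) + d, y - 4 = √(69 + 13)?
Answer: 13727/26471 ≈ 0.51857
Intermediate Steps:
y = 4 + √82 (y = 4 + √(69 + 13) = 4 + √82 ≈ 13.055)
a(J, d) = -10 + 2*d (a(J, d) = 2 + ((d - 12) + d) = 2 + ((-12 + d) + d) = 2 + (-12 + 2*d) = -10 + 2*d)
(-11307 - 2420)/(a(y, -69) - 26323) = (-11307 - 2420)/((-10 + 2*(-69)) - 26323) = -13727/((-10 - 138) - 26323) = -13727/(-148 - 26323) = -13727/(-26471) = -13727*(-1/26471) = 13727/26471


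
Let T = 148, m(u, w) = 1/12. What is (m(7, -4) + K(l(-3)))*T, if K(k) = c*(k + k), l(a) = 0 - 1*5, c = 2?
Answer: -8843/3 ≈ -2947.7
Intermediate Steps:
l(a) = -5 (l(a) = 0 - 5 = -5)
K(k) = 4*k (K(k) = 2*(k + k) = 2*(2*k) = 4*k)
m(u, w) = 1/12
(m(7, -4) + K(l(-3)))*T = (1/12 + 4*(-5))*148 = (1/12 - 20)*148 = -239/12*148 = -8843/3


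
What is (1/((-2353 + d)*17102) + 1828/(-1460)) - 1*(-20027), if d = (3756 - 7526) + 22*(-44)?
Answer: 886412756709871/44263652930 ≈ 20026.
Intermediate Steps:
d = -4738 (d = -3770 - 968 = -4738)
(1/((-2353 + d)*17102) + 1828/(-1460)) - 1*(-20027) = (1/(-2353 - 4738*17102) + 1828/(-1460)) - 1*(-20027) = ((1/17102)/(-7091) + 1828*(-1/1460)) + 20027 = (-1/7091*1/17102 - 457/365) + 20027 = (-1/121270282 - 457/365) + 20027 = -55420519239/44263652930 + 20027 = 886412756709871/44263652930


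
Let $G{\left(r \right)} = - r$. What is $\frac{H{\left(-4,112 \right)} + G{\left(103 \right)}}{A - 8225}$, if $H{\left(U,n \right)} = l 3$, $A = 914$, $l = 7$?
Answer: $\frac{82}{7311} \approx 0.011216$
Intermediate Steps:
$H{\left(U,n \right)} = 21$ ($H{\left(U,n \right)} = 7 \cdot 3 = 21$)
$\frac{H{\left(-4,112 \right)} + G{\left(103 \right)}}{A - 8225} = \frac{21 - 103}{914 - 8225} = \frac{21 - 103}{-7311} = \left(-82\right) \left(- \frac{1}{7311}\right) = \frac{82}{7311}$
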